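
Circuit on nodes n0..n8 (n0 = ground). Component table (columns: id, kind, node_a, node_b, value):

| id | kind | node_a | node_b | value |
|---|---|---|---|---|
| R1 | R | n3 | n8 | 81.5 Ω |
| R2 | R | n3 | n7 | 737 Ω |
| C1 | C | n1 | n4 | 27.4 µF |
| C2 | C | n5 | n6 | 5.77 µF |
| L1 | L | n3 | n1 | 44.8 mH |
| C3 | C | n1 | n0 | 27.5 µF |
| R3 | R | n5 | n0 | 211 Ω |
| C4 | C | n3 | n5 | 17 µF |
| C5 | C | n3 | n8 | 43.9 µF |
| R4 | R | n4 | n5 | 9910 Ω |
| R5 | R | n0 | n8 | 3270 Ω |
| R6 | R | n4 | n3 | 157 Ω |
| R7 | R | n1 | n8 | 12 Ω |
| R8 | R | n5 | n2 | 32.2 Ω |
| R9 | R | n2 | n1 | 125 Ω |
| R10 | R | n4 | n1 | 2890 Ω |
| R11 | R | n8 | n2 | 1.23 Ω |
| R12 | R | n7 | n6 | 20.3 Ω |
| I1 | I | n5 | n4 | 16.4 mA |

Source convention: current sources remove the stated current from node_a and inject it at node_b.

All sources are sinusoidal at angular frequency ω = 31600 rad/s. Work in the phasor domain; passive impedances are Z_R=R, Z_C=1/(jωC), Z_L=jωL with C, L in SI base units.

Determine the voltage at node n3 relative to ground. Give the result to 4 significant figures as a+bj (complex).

Element admittances at ω=31600 rad/s:
  Y(R1) = 0.01227+0.000j S between n3,n8
  Y(R2) = 0.001357+0.000j S between n3,n7
  Y(C1) = 0.000+0.8658j S between n1,n4
  Y(C2) = 0.000+0.1823j S between n5,n6
  Y(L1) = 0.000-0.0007064j S between n3,n1
  Y(C3) = 0.000+0.8690j S between n1,n0
  Y(R3) = 0.004739+0.000j S between n5,n0
  Y(C4) = 0.000+0.5372j S between n3,n5
  Y(C5) = 0.000+1.387j S between n3,n8
  Y(R4) = 0.0001009+0.000j S between n4,n5
  Y(R5) = 0.0003058+0.000j S between n0,n8
  Y(R6) = 0.006369+0.000j S between n4,n3
  Y(R7) = 0.08333+0.000j S between n1,n8
  Y(R8) = 0.03106+0.000j S between n5,n2
  Y(R9) = 0.008000+0.000j S between n2,n1
  Y(R10) = 0.0003460+0.000j S between n4,n1
  Y(R11) = 0.8130+0.000j S between n8,n2
  Y(R12) = 0.04926+0.000j S between n7,n6
  I1: injects 0.0164 A into n4 (from n5)
Assemble and solve the 8×8 MNA system:
  V(n1)=-0.0001803-0.0009467j  V(n2)=-0.1581-0.004248j  V(n3)=-0.1607+0.004671j  V(n4)=4.715e-06-0.01869j  V(n5)=-0.1633+0.03342j  V(n6)=-0.1635+0.03340j  V(n7)=-0.1634+0.03263j  V(n8)=-0.1595-0.005719j

-0.1607+0.004671j V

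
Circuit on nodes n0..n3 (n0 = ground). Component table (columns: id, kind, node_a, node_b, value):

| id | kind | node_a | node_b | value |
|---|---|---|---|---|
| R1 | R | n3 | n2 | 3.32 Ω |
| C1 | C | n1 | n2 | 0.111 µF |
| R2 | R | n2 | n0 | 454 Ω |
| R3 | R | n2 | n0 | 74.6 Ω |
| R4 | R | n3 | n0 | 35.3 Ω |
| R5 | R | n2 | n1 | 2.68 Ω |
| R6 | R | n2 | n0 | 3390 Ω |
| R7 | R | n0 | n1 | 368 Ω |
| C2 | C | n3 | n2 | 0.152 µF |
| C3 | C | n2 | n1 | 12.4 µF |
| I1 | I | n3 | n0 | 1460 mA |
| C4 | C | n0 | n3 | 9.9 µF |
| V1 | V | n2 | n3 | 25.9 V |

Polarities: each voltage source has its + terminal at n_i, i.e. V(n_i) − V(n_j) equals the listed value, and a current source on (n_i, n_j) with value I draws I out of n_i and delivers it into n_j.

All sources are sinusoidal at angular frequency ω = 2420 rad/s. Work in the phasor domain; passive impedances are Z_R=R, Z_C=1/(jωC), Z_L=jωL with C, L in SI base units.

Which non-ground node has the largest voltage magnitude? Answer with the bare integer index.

3

MNA unknowns: 3 node voltages V₁..V_3 plus 1 source current (V1)
R1: Y=0.3012+0.000j on G[3,2]
C1: Y=0.000+0.0002686j on G[1,2]
R2: Y=0.002203+0.000j on G[2,0]
R3: Y=0.01340+0.000j on G[2,0]
R4: Y=0.02833+0.000j on G[3,0]
R5: Y=0.3731+0.000j on G[2,1]
R6: Y=0.0002950+0.000j on G[2,0]
R7: Y=0.002717+0.000j on G[0,1]
C2: Y=0.000+0.0003678j on G[3,2]
C3: Y=0.000+0.03001j on G[2,1]
I1: z[3]−=1.46, z[0]+=1.46
C4: Y=0.000+0.02396j on G[0,3]
V1: row V2−V3=25.9, i_V1 at 2,3
solve → V1=-6.881+16.63j, V2=-6.922+16.76j, V3=-32.82+16.76j
aux → i_V1=-7.672-0.3212j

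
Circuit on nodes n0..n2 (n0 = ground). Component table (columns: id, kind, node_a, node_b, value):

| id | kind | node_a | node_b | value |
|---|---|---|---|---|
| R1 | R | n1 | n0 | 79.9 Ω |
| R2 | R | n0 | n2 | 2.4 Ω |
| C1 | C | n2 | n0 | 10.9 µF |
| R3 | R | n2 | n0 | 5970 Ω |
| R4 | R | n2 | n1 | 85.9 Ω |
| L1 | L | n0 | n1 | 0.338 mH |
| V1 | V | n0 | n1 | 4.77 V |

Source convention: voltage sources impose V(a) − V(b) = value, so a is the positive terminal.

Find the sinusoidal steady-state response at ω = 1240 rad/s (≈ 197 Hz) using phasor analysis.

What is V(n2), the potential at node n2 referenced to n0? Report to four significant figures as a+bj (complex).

-0.1295+0.004084j V

Apply KCL at each of the 2 non-ground nodes and solve the resulting linear system.
Node n1: branches {R1, R4, L1, V1} → V_1 = -4.770+0.000j
Node n2: branches {R2, C1, R3, R4} → V_2 = -0.1295+0.004084j
Source currents: i(V1)=-0.1137+11.38j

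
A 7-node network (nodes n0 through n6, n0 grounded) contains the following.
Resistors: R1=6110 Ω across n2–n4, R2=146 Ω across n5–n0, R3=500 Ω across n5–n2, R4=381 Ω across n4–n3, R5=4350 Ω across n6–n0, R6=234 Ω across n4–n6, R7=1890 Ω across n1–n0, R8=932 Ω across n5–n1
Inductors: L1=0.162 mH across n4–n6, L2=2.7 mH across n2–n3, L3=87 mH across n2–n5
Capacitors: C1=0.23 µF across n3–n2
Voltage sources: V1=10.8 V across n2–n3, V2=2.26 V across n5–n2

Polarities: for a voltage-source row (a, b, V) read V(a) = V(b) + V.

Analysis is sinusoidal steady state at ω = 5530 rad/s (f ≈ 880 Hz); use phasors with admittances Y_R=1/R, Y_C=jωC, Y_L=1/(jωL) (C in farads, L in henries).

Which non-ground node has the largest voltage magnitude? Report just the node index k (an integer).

3

Apply KCL at each of the 6 non-ground nodes and solve the resulting linear system.
Node n1: branches {R7, R8} → V_1 = 0.2383-4.404e-05j
Node n2: branches {R1, C1, R3, L2, L3, V1, V2} → V_2 = -1.904-6.576e-05j
Node n3: branches {C1, L2, R4, V1} → V_3 = -12.70-6.576e-05j
Node n4: branches {R1, L1, R4, R6} → V_4 = -11.15-0.0002357j
Node n5: branches {R2, R3, R8, L3, V2} → V_5 = 0.3558-6.576e-05j
Node n6: branches {L1, R5, R6} → V_6 = -11.15+0.002061j
Source currents: i(V1)=-0.004077+0.7096j, i(V2)=-0.007083+0.004698j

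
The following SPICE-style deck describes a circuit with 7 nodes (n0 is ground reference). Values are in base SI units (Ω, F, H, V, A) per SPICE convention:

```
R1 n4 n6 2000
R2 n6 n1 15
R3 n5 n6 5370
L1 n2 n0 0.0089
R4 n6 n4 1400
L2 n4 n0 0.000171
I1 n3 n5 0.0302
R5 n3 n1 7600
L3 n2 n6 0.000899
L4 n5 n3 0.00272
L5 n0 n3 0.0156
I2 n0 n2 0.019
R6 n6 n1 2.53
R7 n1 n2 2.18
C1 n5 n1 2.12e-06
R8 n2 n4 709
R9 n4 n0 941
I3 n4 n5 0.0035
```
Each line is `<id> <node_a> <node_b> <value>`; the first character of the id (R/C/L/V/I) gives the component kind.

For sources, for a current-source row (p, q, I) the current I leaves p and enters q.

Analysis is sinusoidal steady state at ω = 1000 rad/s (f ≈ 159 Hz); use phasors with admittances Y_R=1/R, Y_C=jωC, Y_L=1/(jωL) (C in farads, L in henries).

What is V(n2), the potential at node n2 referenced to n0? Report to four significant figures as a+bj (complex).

MNA unknowns: 6 node voltages V₁..V_6
R1: Y=0.0005000+0.000j on G[4,6]
R2: Y=0.06667+0.000j on G[6,1]
R3: Y=0.0001862+0.000j on G[5,6]
L1: Y=0.000-0.1124j on G[2,0]
R4: Y=0.0007143+0.000j on G[6,4]
L2: Y=0.000-5.848j on G[4,0]
I1: z[3]−=0.0302, z[5]+=0.0302
R5: Y=0.0001316+0.000j on G[3,1]
L3: Y=0.000-1.112j on G[2,6]
L4: Y=0.000-0.3676j on G[5,3]
L5: Y=0.000-0.06410j on G[0,3]
I2: z[0]−=0.019, z[2]+=0.019
R6: Y=0.3953+0.000j on G[6,1]
R7: Y=0.4587+0.000j on G[1,2]
C1: Y=0.000+0.002120j on G[5,1]
R8: Y=0.001410+0.000j on G[2,4]
R9: Y=0.001063+0.000j on G[4,0]
I3: z[4]−=0.0035, z[5]+=0.0035
solve → V1=0.004393+0.1694j, V2=0.004239+0.1694j, V3=-0.0004692+0.05383j, V4=-7.642e-05-0.0005965j, V5=-0.0005097+0.1454j, V6=0.004436+0.1694j

0.004239+0.1694j V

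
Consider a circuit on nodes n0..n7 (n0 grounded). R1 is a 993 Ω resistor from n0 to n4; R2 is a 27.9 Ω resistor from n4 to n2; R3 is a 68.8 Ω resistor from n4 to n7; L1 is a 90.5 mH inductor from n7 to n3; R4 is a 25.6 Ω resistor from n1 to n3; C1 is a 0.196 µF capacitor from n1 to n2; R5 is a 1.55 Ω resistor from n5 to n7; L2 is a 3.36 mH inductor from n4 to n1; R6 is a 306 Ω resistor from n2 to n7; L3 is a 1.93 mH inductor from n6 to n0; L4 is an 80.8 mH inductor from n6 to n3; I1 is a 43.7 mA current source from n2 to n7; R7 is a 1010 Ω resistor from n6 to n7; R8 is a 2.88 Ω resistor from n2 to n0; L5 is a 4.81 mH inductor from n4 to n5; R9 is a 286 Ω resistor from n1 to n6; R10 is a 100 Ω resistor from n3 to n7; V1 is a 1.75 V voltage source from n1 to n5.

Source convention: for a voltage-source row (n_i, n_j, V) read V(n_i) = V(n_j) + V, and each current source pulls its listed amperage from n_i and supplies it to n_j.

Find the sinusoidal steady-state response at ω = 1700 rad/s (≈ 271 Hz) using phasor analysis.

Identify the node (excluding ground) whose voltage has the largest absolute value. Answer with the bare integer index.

1

Element admittances at ω=1700 rad/s:
  Y(R1) = 0.001007+0.000j S between n0,n4
  Y(R2) = 0.03584+0.000j S between n4,n2
  Y(R3) = 0.01453+0.000j S between n4,n7
  Y(L1) = 0.000-0.006500j S between n7,n3
  Y(R4) = 0.03906+0.000j S between n1,n3
  Y(C1) = 0.000+0.0003332j S between n1,n2
  Y(R5) = 0.6452+0.000j S between n5,n7
  Y(L2) = 0.000-0.1751j S between n4,n1
  Y(R6) = 0.003268+0.000j S between n2,n7
  Y(L3) = 0.000-0.3048j S between n6,n0
  Y(L4) = 0.000-0.007280j S between n6,n3
  I1: injects 0.0437 A into n7 (from n2)
  Y(R7) = 0.0009901+0.000j S between n6,n7
  Y(R8) = 0.3472+0.000j S between n2,n0
  Y(L5) = 0.000-0.1223j S between n4,n5
  Y(R9) = 0.003497+0.000j S between n1,n6
  Y(R10) = 0.01000+0.000j S between n3,n7
  V1: constraint V(n1)−V(n5) = 1.75
Assemble and solve the 8×8 MNA system:
  V(n1)=1.600+0.3220j  V(n2)=-0.03103+0.01909j  V(n3)=1.132+0.6396j  V(n4)=0.8912+0.1624j  V(n5)=-0.1497+0.3220j  V(n6)=0.02229+0.03241j  V(n7)=-0.03939+0.3101j
  i(V1)=-0.05165+0.1350j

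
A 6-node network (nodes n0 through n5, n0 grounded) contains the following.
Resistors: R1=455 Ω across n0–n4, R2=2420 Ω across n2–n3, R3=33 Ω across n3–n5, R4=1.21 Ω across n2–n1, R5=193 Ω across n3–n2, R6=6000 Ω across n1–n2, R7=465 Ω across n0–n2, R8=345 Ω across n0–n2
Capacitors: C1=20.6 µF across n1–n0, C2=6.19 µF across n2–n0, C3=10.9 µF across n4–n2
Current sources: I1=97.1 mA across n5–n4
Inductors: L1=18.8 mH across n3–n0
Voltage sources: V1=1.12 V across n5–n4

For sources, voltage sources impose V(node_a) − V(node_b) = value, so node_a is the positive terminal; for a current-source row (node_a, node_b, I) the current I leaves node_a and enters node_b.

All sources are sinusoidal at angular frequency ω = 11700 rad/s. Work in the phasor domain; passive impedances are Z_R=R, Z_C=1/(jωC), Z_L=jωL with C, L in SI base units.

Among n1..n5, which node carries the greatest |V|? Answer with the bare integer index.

Apply KCL at each of the 5 non-ground nodes and solve the resulting linear system.
Node n1: branches {C1, R4, R6} → V_1 = 0.01357+0.002008j
Node n2: branches {R2, C2, R4, R5, R6, R7, C3, R8} → V_2 = 0.01299+0.005965j
Node n3: branches {R2, R3, L1, R5} → V_3 = 0.9592+0.1681j
Node n4: branches {R1, I1, C3, V1} → V_4 = 0.03914+0.05414j
Node n5: branches {I1, R3, V1} → V_5 = 1.159+0.05414j
Source currents: i(V1)=-0.1032+0.003454j

5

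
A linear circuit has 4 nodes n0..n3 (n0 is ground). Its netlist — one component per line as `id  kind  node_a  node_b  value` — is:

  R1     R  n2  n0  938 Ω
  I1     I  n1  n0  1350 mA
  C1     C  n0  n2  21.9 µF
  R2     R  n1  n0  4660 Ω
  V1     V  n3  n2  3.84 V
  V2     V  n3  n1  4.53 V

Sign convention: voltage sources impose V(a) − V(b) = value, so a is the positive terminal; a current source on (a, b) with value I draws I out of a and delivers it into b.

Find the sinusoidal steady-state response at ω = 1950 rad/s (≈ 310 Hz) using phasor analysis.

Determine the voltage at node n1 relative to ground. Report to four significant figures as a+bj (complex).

-1.637+31.58j V

Apply KCL at each of the 3 non-ground nodes and solve the resulting linear system.
Node n1: branches {I1, R2, V2} → V_1 = -1.637+31.58j
Node n2: branches {R1, C1, V1} → V_2 = -0.9471+31.58j
Node n3: branches {V1, V2} → V_3 = 2.893+31.58j
Source currents: i(V1)=-1.350-0.006777j, i(V2)=1.350+0.006777j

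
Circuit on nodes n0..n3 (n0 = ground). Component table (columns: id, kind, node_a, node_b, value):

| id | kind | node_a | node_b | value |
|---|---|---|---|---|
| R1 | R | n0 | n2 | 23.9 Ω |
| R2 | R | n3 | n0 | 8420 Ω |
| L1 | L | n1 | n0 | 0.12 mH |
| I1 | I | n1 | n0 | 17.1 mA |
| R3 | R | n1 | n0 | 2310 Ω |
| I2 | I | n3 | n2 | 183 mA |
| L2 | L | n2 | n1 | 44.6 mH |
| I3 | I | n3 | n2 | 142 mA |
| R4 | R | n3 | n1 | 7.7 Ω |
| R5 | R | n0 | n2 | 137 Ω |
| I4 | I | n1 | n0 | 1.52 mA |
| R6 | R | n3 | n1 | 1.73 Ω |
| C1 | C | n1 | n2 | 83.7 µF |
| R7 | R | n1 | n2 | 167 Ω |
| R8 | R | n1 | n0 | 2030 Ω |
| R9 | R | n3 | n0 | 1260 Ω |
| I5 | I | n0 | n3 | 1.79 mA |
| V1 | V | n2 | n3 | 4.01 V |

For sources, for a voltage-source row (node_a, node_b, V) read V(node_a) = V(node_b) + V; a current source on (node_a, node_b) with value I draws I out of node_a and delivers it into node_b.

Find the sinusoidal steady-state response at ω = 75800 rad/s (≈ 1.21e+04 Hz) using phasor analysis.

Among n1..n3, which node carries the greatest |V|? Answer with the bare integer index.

MNA unknowns: 3 node voltages V₁..V_3 plus 1 source current (V1)
R1: Y=0.04184+0.000j on G[0,2]
R2: Y=0.0001188+0.000j on G[3,0]
L1: Y=0.000-0.1099j on G[1,0]
I1: z[1]−=0.0171, z[0]+=0.0171
R3: Y=0.0004329+0.000j on G[1,0]
I2: z[3]−=0.183, z[2]+=0.183
L2: Y=0.000-0.0002958j on G[2,1]
I3: z[3]−=0.142, z[2]+=0.142
R4: Y=0.1299+0.000j on G[3,1]
R5: Y=0.007299+0.000j on G[0,2]
I4: z[1]−=0.00152, z[0]+=0.00152
R6: Y=0.5780+0.000j on G[3,1]
C1: Y=0.000+6.344j on G[1,2]
R7: Y=0.005988+0.000j on G[1,2]
R8: Y=0.0004926+0.000j on G[1,0]
R9: Y=0.0007937+0.000j on G[3,0]
I5: z[0]−=0.00179, z[3]+=0.00179
V1: row V2−V3=4.01, i_V1 at 2,3
solve → V1=-0.2213-0.04167j, V2=-0.1675-0.4853j, V3=-4.178-0.4853j
aux → i_V1=-2.481-0.3145j

3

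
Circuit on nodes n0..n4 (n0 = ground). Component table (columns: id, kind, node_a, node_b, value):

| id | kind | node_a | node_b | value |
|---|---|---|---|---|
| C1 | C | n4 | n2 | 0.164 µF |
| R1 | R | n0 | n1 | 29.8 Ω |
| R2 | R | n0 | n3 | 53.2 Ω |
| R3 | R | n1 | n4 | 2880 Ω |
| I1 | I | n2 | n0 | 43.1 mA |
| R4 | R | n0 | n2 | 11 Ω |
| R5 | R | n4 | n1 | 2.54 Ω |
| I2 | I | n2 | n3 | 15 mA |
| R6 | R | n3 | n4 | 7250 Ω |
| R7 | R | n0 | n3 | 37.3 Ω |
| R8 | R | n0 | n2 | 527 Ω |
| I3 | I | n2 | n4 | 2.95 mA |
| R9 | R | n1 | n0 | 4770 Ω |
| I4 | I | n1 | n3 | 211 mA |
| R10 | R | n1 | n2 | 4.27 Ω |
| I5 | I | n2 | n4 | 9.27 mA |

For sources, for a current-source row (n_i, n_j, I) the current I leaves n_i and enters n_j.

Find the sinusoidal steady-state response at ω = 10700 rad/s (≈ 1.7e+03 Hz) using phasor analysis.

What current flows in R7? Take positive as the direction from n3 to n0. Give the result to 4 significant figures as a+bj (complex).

0.1323+3.451e-07j A

Element admittances at ω=10700 rad/s:
  Y(C1) = 0.000+0.001755j S between n4,n2
  Y(R1) = 0.03356+0.000j S between n0,n1
  Y(R2) = 0.01880+0.000j S between n0,n3
  Y(R3) = 0.0003472+0.000j S between n1,n4
  I1: injects 0.0431 A into n0 (from n2)
  Y(R4) = 0.09091+0.000j S between n0,n2
  Y(R5) = 0.3937+0.000j S between n4,n1
  I2: injects 0.015 A into n3 (from n2)
  Y(R6) = 0.0001379+0.000j S between n3,n4
  Y(R7) = 0.02681+0.000j S between n0,n3
  Y(R8) = 0.001898+0.000j S between n0,n2
  I3: injects 0.00295 A into n4 (from n2)
  Y(R9) = 0.0002096+0.000j S between n1,n0
  I4: injects 0.211 A into n3 (from n1)
  Y(R10) = 0.2342+0.000j S between n1,n2
  I5: injects 0.00927 A into n4 (from n2)
Assemble and solve the 4×4 MNA system:
  V(n1)=-2.475+0.002249j  V(n2)=-1.988-0.0008247j  V(n3)=4.933+1.287e-05j  V(n4)=-2.442+0.004269j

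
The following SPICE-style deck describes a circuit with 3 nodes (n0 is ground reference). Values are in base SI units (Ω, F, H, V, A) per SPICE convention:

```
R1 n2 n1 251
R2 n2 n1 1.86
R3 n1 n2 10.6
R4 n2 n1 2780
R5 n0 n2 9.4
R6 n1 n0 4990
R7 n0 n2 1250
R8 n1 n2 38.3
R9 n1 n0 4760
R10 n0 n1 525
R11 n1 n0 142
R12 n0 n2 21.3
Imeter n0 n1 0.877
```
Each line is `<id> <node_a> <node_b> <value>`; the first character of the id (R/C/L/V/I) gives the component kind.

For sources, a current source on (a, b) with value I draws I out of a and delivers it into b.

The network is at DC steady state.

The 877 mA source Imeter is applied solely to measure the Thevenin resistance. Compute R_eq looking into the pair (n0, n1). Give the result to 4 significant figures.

R_eq = 7.441 Ω

Element admittances at DC:
  Y(R1) = 0.003984 S between n2,n1
  Y(R2) = 0.5376 S between n2,n1
  Y(R3) = 0.09434 S between n1,n2
  Y(R4) = 0.0003597 S between n2,n1
  Y(R5) = 0.1064 S between n0,n2
  Y(R6) = 0.0002004 S between n1,n0
  Y(R7) = 0.0008000 S between n0,n2
  Y(R8) = 0.02611 S between n1,n2
  Y(R9) = 0.0002101 S between n1,n0
  Y(R10) = 0.001905 S between n0,n1
  Y(R11) = 0.007042 S between n1,n0
  Y(R12) = 0.04695 S between n0,n2
  Imeter: injects 0.877 A into n1 (from n0)
Assemble and solve the 2×2 MNA system:
  V(n1)=6.526  V(n2)=5.294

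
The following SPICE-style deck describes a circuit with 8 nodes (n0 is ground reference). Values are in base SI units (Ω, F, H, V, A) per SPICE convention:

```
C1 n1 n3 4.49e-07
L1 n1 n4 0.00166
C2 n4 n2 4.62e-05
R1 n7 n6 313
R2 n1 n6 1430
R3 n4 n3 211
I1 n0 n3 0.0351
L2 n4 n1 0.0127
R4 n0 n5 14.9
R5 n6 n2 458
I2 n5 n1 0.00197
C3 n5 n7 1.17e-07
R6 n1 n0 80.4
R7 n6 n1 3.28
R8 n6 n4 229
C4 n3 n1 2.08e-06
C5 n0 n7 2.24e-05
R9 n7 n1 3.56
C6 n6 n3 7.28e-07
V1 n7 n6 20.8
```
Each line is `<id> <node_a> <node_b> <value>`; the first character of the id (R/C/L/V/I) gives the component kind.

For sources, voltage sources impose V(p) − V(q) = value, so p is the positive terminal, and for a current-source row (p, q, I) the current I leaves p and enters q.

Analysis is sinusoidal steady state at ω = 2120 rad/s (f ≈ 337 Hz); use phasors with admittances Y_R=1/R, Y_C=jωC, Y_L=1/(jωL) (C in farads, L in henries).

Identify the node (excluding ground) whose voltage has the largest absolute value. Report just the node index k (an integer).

Element admittances at ω=2120 rad/s:
  Y(C1) = 0.000+0.0009519j S between n1,n3
  Y(L1) = 0.000-0.2842j S between n1,n4
  Y(C2) = 0.000+0.09794j S between n4,n2
  Y(R1) = 0.003195+0.000j S between n7,n6
  Y(R2) = 0.0006993+0.000j S between n1,n6
  Y(R3) = 0.004739+0.000j S between n4,n3
  I1: injects 0.0351 A into n3 (from n0)
  Y(L2) = 0.000-0.03714j S between n4,n1
  Y(R4) = 0.06711+0.000j S between n0,n5
  Y(R5) = 0.002183+0.000j S between n6,n2
  I2: injects 0.00197 A into n1 (from n5)
  Y(C3) = 0.000+0.0002480j S between n5,n7
  Y(R6) = 0.01244+0.000j S between n1,n0
  Y(R7) = 0.3049+0.000j S between n6,n1
  Y(R8) = 0.004367+0.000j S between n6,n4
  Y(C4) = 0.000+0.004410j S between n3,n1
  Y(C5) = 0.000+0.04749j S between n0,n7
  Y(R9) = 0.2809+0.000j S between n7,n1
  Y(C6) = 0.000+0.001543j S between n6,n3
  V1: constraint V(n7)−V(n6) = 20.8
Assemble and solve the 8×8 MNA system:
  V(n1)=-9.833-3.296j  V(n2)=-9.771-3.267j  V(n3)=-9.064-7.905j  V(n4)=-9.769-3.493j  V(n5)=-0.01700+0.003237j  V(n6)=-19.94-3.338j  V(n7)=0.8588-3.338j
  i(V1)=-3.229-0.02915j

6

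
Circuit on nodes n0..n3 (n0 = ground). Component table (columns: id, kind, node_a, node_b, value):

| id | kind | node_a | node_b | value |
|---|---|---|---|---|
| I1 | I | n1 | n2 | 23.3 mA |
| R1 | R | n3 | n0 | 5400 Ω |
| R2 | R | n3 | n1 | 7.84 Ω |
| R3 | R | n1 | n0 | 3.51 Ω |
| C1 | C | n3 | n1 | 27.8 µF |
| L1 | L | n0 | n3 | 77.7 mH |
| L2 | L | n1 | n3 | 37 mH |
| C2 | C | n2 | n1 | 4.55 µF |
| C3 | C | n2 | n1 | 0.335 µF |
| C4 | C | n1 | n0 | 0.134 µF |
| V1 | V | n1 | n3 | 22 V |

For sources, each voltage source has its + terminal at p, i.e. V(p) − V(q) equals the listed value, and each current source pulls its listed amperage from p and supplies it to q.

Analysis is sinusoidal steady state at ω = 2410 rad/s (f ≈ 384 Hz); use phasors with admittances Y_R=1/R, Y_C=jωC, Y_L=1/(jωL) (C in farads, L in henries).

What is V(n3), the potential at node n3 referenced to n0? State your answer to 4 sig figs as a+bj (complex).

-21.98-0.4117j V

Element admittances at ω=2410 rad/s:
  I1: injects 0.0233 A into n2 (from n1)
  Y(R1) = 0.0001852+0.000j S between n3,n0
  Y(R2) = 0.1276+0.000j S between n3,n1
  Y(R3) = 0.2849+0.000j S between n1,n0
  Y(C1) = 0.000+0.06700j S between n3,n1
  Y(L1) = 0.000-0.005340j S between n0,n3
  Y(L2) = 0.000-0.01121j S between n1,n3
  Y(C2) = 0.000+0.01097j S between n2,n1
  Y(C3) = 0.000+0.0008074j S between n2,n1
  Y(C4) = 0.000+0.0003229j S between n1,n0
  V1: constraint V(n1)−V(n3) = 22
Assemble and solve the 4×4 MNA system:
  V(n1)=0.02154-0.4117j  V(n2)=0.02154-2.391j  V(n3)=-21.98-0.4117j
  i(V1)=-2.812-1.110j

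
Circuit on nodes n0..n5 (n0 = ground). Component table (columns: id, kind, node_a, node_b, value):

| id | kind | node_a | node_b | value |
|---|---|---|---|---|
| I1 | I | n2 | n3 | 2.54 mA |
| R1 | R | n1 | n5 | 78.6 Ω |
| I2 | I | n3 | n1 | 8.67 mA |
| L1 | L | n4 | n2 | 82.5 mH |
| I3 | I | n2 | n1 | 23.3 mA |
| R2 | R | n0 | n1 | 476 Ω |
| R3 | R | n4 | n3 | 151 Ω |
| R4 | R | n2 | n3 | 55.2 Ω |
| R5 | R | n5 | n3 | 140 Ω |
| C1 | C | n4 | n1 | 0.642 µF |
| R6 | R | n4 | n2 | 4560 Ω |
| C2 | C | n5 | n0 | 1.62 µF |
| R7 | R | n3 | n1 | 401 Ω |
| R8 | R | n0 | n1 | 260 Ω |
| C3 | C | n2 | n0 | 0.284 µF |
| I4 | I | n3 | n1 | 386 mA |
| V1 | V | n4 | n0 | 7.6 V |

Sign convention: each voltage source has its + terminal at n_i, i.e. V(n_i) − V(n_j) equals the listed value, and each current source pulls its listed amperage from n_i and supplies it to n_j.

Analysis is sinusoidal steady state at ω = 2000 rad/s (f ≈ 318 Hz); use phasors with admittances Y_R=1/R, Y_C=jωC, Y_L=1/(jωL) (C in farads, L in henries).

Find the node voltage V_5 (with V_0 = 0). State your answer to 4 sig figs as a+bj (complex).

10.56-11.72j V

Apply KCL at each of the 5 non-ground nodes and solve the resulting linear system.
Node n1: branches {R1, I2, I3, R2, C1, R7, R8, I4} → V_1 = 24.47-9.378j
Node n2: branches {I1, L1, I3, R4, R6, C3} → V_2 = -5.592-15.16j
Node n3: branches {I1, I2, R3, R4, R5, R7, I4} → V_3 = -8.921-11.10j
Node n4: branches {L1, R3, C1, R6, V1} → V_4 = 7.600+0.000j
Node n5: branches {R1, R5, C2} → V_5 = 10.56-11.72j
Source currents: i(V1)=-0.1921+0.02475j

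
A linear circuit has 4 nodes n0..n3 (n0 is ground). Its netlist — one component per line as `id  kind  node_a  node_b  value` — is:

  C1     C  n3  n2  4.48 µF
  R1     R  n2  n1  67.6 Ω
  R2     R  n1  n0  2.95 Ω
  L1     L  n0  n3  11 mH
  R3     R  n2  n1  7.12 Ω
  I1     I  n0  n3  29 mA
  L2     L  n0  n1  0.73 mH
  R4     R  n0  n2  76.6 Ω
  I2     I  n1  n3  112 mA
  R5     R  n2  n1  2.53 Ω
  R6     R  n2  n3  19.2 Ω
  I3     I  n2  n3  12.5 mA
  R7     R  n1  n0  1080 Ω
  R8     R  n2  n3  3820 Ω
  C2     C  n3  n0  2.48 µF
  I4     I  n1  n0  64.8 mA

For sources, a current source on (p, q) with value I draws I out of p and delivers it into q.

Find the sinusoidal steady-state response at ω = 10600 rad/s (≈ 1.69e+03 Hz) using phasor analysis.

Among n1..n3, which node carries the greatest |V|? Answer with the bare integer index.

3

MNA unknowns: 3 node voltages V₁..V_3
C1: Y=0.000+0.04749j on G[3,2]
R1: Y=0.01479+0.000j on G[2,1]
R2: Y=0.3390+0.000j on G[1,0]
L1: Y=0.000-0.008576j on G[0,3]
R3: Y=0.1404+0.000j on G[2,1]
I1: z[0]−=0.029, z[3]+=0.029
L2: Y=0.000-0.1292j on G[0,1]
R4: Y=0.01305+0.000j on G[0,2]
I2: z[1]−=0.112, z[3]+=0.112
R5: Y=0.3953+0.000j on G[2,1]
R6: Y=0.05208+0.000j on G[2,3]
I3: z[2]−=0.0125, z[3]+=0.0125
R7: Y=0.0009259+0.000j on G[1,0]
R8: Y=0.0002618+0.000j on G[2,3]
C2: Y=0.000+0.02629j on G[3,0]
I4: z[1]−=0.0648, z[0]+=0.0648
solve → V1=-0.1465-0.1115j, V2=0.05802-0.1460j, V3=1.178-1.561j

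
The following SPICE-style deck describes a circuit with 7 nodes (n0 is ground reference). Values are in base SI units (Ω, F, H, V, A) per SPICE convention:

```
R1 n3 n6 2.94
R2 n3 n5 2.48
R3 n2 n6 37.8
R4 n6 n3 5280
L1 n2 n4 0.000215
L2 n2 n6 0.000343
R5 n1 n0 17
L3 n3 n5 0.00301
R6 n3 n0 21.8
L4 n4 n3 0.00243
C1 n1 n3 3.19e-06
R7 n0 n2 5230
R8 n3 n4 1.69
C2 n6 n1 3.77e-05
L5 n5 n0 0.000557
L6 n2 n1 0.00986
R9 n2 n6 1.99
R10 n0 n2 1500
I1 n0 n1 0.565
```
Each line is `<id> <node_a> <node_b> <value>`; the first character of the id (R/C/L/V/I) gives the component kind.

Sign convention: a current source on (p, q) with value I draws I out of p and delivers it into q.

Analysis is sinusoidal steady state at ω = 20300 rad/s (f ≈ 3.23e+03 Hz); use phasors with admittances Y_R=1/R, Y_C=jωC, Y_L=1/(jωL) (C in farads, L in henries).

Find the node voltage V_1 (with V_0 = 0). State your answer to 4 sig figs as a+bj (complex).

3.422+1.641j V

Apply KCL at each of the 6 non-ground nodes and solve the resulting linear system.
Node n1: branches {R5, C1, C2, L6, I1} → V_1 = 3.422+1.641j
Node n2: branches {R3, L1, L2, R7, L6, R9, R10} → V_2 = 3.425+2.239j
Node n3: branches {R1, R2, R4, L3, R6, L4, C1, R8} → V_3 = 2.821+2.151j
Node n4: branches {L1, L4, R8} → V_4 = 2.934+1.964j
Node n5: branches {R2, L3, L5} → V_5 = 2.229+2.615j
Node n6: branches {R1, R3, R4, L2, C2, R9} → V_6 = 3.600+2.077j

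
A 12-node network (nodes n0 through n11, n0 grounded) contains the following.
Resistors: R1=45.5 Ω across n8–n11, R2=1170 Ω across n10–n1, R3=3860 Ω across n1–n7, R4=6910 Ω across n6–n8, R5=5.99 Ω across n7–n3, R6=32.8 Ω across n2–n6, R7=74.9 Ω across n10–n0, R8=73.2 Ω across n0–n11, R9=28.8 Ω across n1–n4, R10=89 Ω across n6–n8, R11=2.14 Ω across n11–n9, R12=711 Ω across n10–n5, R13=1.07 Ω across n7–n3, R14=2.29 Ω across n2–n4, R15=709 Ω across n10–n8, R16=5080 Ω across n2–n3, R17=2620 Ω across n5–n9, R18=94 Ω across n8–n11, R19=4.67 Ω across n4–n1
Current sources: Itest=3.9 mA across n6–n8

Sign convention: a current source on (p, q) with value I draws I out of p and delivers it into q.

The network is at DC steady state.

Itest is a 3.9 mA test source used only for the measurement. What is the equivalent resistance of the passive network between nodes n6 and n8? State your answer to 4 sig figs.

R_eq = 82.49 Ω

Apply KCL at each of the 11 non-ground nodes and solve the resulting linear system.
Node n1: branches {R2, R3, R9, R19} → V_1 = -0.2930
Node n2: branches {R6, R14, R16} → V_2 = -0.2945
Node n3: branches {R5, R13, R16} → V_3 = -0.2937
Node n4: branches {R9, R14, R19} → V_4 = -0.2940
Node n5: branches {R12, R17} → V_5 = -0.007961
Node n6: branches {R4, R6, R10, Itest} → V_6 = -0.3024
Node n7: branches {R3, R5, R13} → V_7 = -0.2937
Node n8: branches {R1, R4, R10, R15, R18, Itest} → V_8 = 0.01934
Node n9: branches {R11, R17} → V_9 = 0.01344
Node n10: branches {R2, R7, R12, R15} → V_10 = -0.01377
Node n11: branches {R1, R8, R11, R18} → V_11 = 0.01346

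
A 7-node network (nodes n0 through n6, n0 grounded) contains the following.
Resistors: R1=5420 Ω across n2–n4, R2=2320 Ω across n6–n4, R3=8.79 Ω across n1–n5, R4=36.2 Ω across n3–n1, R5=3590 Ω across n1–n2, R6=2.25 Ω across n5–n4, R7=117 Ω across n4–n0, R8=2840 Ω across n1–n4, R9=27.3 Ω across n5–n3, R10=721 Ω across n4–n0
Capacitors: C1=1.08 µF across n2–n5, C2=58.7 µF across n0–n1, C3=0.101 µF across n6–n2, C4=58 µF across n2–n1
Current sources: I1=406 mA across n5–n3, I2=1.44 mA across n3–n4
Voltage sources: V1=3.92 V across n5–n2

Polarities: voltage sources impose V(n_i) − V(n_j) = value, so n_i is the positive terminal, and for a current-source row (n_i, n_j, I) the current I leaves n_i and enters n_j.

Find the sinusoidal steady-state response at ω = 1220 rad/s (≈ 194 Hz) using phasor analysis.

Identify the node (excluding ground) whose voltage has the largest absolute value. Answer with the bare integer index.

3

Apply KCL at each of the 6 non-ground nodes and solve the resulting linear system.
Node n1: branches {R3, R4, C2, R5, C4, R8} → V_1 = -0.2728-0.05965j
Node n2: branches {R1, C1, C3, R5, C4, V1} → V_2 = -4.361+2.013j
Node n3: branches {R4, I1, I2, R9} → V_3 = 5.928+1.122j
Node n4: branches {R1, R2, I2, R6, R7, R8, R10} → V_4 = -0.4300+1.967j
Node n5: branches {C1, R3, I1, R6, R9, V1} → V_5 = -0.4411+2.013j
Node n6: branches {R2, C3} → V_6 = -0.7393+0.9313j
Source currents: i(V1)=-0.1487-0.2943j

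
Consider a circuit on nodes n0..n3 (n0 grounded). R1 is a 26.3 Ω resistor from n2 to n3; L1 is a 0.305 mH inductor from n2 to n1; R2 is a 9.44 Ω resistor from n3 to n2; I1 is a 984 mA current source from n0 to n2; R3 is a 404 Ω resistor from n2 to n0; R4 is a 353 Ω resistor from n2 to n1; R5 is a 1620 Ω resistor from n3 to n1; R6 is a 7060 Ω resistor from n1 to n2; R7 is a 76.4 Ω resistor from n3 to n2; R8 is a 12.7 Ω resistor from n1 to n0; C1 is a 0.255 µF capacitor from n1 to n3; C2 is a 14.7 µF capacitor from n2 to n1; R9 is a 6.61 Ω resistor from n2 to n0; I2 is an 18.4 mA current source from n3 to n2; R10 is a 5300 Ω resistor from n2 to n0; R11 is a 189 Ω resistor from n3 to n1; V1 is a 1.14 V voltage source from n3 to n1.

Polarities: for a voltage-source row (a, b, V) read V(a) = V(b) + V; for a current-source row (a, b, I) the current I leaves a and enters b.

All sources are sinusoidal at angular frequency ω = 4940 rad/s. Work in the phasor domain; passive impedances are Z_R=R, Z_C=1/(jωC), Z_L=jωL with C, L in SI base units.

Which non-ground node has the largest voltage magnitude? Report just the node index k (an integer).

3

Apply KCL at each of the 3 non-ground nodes and solve the resulting linear system.
Node n1: branches {L1, R4, R5, R6, R8, C1, C2, R11, V1} → V_1 = 4.040-0.5260j
Node n2: branches {R1, L1, R2, I1, R3, R4, R6, R7, C2, R9, I2, R10} → V_2 = 4.325+0.2690j
Node n3: branches {R1, R2, R5, R7, C1, I2, R11, V1} → V_3 = 5.180-0.5260j
Source currents: i(V1)=-0.1594+0.1234j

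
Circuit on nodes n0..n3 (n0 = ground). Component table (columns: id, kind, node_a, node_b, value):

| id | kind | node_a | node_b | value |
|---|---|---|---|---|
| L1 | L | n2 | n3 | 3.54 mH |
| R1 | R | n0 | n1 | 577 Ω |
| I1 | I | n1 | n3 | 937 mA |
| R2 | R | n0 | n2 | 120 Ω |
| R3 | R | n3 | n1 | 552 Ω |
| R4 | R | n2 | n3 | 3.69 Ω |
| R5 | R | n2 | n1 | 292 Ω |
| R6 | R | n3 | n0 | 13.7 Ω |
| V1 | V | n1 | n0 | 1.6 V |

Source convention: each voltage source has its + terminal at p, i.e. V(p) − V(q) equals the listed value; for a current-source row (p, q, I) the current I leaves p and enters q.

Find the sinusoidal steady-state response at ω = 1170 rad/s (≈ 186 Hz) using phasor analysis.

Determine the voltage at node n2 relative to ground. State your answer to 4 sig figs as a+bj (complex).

MNA unknowns: 3 node voltages V₁..V_3 plus 1 source current (V1)
L1: Y=0.000-0.2414j on G[2,3]
R1: Y=0.001733+0.000j on G[0,1]
I1: z[1]−=0.937, z[3]+=0.937
R2: Y=0.008333+0.000j on G[0,2]
R3: Y=0.001812+0.000j on G[3,1]
R4: Y=0.2710+0.000j on G[2,3]
R5: Y=0.003425+0.000j on G[2,1]
R6: Y=0.07299+0.000j on G[3,0]
V1: row V1−V0=1.6, i_V1 at 1,0
solve → V1=1.600+0.000j, V2=10.70-0.1868j, V3=10.96+0.02935j
aux → i_V1=-0.8916-0.0005864j

10.70-0.1868j V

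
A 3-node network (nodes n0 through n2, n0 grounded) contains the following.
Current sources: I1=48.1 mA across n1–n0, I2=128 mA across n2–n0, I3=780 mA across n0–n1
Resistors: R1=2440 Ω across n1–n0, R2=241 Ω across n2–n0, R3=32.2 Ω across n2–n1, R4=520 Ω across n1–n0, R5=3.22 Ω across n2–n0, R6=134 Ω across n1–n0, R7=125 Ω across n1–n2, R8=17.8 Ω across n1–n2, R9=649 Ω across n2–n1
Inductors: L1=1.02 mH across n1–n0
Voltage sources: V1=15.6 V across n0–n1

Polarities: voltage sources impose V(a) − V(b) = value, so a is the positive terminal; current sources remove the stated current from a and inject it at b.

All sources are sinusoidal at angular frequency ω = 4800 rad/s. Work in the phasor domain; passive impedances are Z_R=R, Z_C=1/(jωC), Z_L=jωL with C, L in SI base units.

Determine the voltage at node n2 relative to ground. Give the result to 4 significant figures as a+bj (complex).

Element admittances at ω=4800 rad/s:
  I1: injects 0.0481 A into n0 (from n1)
  I2: injects 0.128 A into n0 (from n2)
  Y(R1) = 0.0004098+0.000j S between n1,n0
  Y(R2) = 0.004149+0.000j S between n2,n0
  Y(R3) = 0.03106+0.000j S between n2,n1
  Y(R4) = 0.001923+0.000j S between n1,n0
  Y(L1) = 0.000-0.2042j S between n1,n0
  Y(R5) = 0.3106+0.000j S between n2,n0
  Y(R6) = 0.007463+0.000j S between n1,n0
  Y(R7) = 0.008000+0.000j S between n1,n2
  Y(R8) = 0.05618+0.000j S between n1,n2
  Y(R9) = 0.001541+0.000j S between n2,n1
  I3: injects 0.78 A into n1 (from n0)
  V1: constraint V(n0)−V(n1) = 15.6
Assemble and solve the 3×3 MNA system:
  V(n1)=-15.60+0.000j  V(n2)=-3.980+0.000j
  i(V1)=-2.009+3.186j

-3.980+0.000j V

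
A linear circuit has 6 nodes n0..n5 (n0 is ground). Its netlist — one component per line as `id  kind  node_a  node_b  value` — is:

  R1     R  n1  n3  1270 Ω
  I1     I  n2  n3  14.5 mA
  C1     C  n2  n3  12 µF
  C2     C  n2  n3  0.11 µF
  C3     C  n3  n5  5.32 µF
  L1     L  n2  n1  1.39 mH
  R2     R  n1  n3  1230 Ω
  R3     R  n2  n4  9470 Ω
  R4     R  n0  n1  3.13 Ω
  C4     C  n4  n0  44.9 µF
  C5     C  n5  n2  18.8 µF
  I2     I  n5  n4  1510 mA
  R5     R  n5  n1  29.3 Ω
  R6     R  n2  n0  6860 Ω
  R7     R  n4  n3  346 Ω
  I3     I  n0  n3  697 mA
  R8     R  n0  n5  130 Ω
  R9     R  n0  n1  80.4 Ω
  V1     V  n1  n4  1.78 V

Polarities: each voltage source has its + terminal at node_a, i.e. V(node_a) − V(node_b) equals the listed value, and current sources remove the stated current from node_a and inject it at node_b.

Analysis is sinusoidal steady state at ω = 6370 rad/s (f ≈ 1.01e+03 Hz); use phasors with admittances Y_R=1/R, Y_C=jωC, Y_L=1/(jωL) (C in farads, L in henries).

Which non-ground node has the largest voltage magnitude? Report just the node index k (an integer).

MNA unknowns: 5 node voltages V₁..V_5 plus 1 source current (V1)
R1: Y=0.0007874+0.000j on G[1,3]
I1: z[2]−=0.0145, z[3]+=0.0145
C1: Y=0.000+0.07644j on G[2,3]
C2: Y=0.000+0.0007007j on G[2,3]
C3: Y=0.000+0.03389j on G[3,5]
L1: Y=0.000-0.1129j on G[2,1]
R2: Y=0.0008130+0.000j on G[1,3]
R3: Y=0.0001056+0.000j on G[2,4]
R4: Y=0.3195+0.000j on G[0,1]
C4: Y=0.000+0.2860j on G[4,0]
C5: Y=0.000+0.1198j on G[5,2]
I2: z[5]−=1.51, z[4]+=1.51
R5: Y=0.03413+0.000j on G[5,1]
R6: Y=0.0001458+0.000j on G[2,0]
R7: Y=0.002890+0.000j on G[4,3]
I3: z[0]−=0.697, z[3]+=0.697
R8: Y=0.007692+0.000j on G[0,5]
R9: Y=0.01244+0.000j on G[0,1]
V1: row V1−V4=1.78, i_V1 at 1,4
solve → V1=1.924-0.1575j, V2=2.114-7.480j, V3=2.432-11.05j, V4=0.1435-0.1575j, V5=1.714+1.600j
aux → i_V1=-1.472+0.07331j

3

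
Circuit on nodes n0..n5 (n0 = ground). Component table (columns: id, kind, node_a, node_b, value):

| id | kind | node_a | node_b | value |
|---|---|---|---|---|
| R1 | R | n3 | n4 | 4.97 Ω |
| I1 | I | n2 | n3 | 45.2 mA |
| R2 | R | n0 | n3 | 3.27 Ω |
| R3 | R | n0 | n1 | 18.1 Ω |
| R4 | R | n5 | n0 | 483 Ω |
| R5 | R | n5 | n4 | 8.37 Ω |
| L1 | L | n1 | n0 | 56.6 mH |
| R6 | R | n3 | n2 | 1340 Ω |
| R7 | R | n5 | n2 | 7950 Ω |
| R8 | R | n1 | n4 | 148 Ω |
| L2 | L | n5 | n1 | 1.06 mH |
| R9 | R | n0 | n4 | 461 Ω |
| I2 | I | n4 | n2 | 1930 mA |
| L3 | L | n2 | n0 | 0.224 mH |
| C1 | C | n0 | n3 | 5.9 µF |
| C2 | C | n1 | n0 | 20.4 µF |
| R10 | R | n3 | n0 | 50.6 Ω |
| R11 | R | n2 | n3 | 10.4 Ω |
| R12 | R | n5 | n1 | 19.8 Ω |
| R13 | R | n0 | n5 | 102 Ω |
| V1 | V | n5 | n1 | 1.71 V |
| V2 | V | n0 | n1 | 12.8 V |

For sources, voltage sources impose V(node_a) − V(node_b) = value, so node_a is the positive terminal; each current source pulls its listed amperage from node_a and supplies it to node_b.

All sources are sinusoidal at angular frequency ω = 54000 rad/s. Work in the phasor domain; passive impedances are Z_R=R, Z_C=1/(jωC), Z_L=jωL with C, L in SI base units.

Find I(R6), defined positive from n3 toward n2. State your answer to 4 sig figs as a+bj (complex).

MNA unknowns: 5 node voltages V₁..V_5 plus 2 source currents (V1, V2)
R1: Y=0.2012+0.000j on G[3,4]
I1: z[2]−=0.0452, z[3]+=0.0452
R2: Y=0.3058+0.000j on G[0,3]
R3: Y=0.05525+0.000j on G[0,1]
R4: Y=0.002070+0.000j on G[5,0]
R5: Y=0.1195+0.000j on G[5,4]
L1: Y=0.000-0.0003272j on G[1,0]
R6: Y=0.0007463+0.000j on G[3,2]
R7: Y=0.0001258+0.000j on G[5,2]
R8: Y=0.006757+0.000j on G[1,4]
L2: Y=0.000-0.01747j on G[5,1]
R9: Y=0.002169+0.000j on G[0,4]
I2: z[4]−=1.93, z[2]+=1.93
L3: Y=0.000-0.08267j on G[2,0]
C1: Y=0.000+0.3186j on G[0,3]
C2: Y=0.000+1.102j on G[1,0]
R10: Y=0.01976+0.000j on G[3,0]
R11: Y=0.09615+0.000j on G[2,3]
R12: Y=0.05051+0.000j on G[5,1]
R13: Y=0.009804+0.000j on G[0,5]
V1: row V5−V1=1.71, i_V1 at 5,1
V2: row V0−V1=12.8, i_V2 at 0,1
solve → V1=-12.80+0.000j, V2=9.728+10.71j, V3=-0.5567+2.427j, V4=-10.48+1.481j, V5=-11.09+0.000j
aux → i_V1=0.1211+0.2082j, i_V2=-0.9304-14.28j

-0.007675-0.006183j A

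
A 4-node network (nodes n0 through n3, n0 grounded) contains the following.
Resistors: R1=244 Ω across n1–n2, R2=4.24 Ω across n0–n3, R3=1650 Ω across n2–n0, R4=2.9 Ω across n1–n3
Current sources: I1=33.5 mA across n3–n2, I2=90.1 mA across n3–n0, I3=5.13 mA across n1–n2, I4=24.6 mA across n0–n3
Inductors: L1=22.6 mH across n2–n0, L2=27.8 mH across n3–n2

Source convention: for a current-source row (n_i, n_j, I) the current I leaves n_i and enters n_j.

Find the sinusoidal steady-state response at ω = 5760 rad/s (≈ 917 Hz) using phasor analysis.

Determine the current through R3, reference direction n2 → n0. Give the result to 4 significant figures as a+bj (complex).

0.0003967+0.001487j A

Element admittances at ω=5760 rad/s:
  Y(R1) = 0.004098+0.000j S between n1,n2
  Y(R2) = 0.2358+0.000j S between n0,n3
  Y(R3) = 0.0006061+0.000j S between n2,n0
  I1: injects 0.0335 A into n2 (from n3)
  I2: injects 0.0901 A into n0 (from n3)
  I3: injects 0.00513 A into n2 (from n1)
  Y(L1) = 0.000-0.007682j S between n2,n0
  Y(R4) = 0.3448+0.000j S between n1,n3
  Y(L2) = 0.000-0.006245j S between n3,n2
  I4: injects 0.0246 A into n3 (from n0)
Assemble and solve the 3×3 MNA system:
  V(n1)=-0.3621+0.04365j  V(n2)=0.6546+2.453j  V(n3)=-0.3593+0.01502j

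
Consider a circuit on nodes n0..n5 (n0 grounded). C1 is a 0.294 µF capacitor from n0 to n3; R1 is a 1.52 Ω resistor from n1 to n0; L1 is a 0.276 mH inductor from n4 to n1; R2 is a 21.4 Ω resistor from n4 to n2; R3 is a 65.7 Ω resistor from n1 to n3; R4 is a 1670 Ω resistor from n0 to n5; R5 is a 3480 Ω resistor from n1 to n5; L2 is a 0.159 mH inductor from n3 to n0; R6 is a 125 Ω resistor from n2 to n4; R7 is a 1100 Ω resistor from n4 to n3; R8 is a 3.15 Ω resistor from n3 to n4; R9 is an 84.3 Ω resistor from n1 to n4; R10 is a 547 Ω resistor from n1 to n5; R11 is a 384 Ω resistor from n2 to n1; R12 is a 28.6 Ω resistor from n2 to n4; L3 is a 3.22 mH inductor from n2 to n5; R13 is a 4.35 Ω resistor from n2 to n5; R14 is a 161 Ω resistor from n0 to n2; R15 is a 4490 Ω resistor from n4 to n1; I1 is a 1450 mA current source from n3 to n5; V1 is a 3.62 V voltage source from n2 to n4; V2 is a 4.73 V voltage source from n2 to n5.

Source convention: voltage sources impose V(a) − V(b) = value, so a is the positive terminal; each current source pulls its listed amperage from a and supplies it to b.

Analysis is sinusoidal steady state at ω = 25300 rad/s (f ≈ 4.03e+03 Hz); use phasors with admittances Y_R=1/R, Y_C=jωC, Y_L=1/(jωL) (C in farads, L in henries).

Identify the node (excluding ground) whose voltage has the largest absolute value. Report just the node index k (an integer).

2

MNA unknowns: 5 node voltages V₁..V_5 plus 2 source currents (V1, V2)
C1: Y=0.000+0.007438j on G[0,3]
R1: Y=0.6579+0.000j on G[1,0]
L1: Y=0.000-0.1432j on G[4,1]
R2: Y=0.04673+0.000j on G[4,2]
R3: Y=0.01522+0.000j on G[1,3]
R4: Y=0.0005988+0.000j on G[0,5]
R5: Y=0.0002874+0.000j on G[1,5]
L2: Y=0.000-0.2486j on G[3,0]
R6: Y=0.008000+0.000j on G[2,4]
R7: Y=0.0009091+0.000j on G[4,3]
R8: Y=0.3175+0.000j on G[3,4]
R9: Y=0.01186+0.000j on G[1,4]
R10: Y=0.001828+0.000j on G[1,5]
R11: Y=0.002604+0.000j on G[2,1]
R12: Y=0.03497+0.000j on G[2,4]
L3: Y=0.000-0.01228j on G[2,5]
R13: Y=0.2299+0.000j on G[2,5]
R14: Y=0.006211+0.000j on G[0,2]
R15: Y=0.0002227+0.000j on G[4,1]
I1: z[3]−=1.45, z[5]+=1.45
V1: row V2−V4=3.62, i_V1 at 2,4
V2: row V2−V5=4.73, i_V2 at 2,5
solve → V1=0.2068-0.5001j, V2=6.193+0.2890j, V3=-1.356-0.7273j, V4=2.573+0.2890j, V5=1.463+0.2890j
aux → i_V1=1.068-0.005693j, i_V2=-2.534+0.05990j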